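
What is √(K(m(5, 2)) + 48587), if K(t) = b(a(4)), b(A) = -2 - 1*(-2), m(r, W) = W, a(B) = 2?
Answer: √48587 ≈ 220.42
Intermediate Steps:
b(A) = 0 (b(A) = -2 + 2 = 0)
K(t) = 0
√(K(m(5, 2)) + 48587) = √(0 + 48587) = √48587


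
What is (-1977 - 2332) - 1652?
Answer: -5961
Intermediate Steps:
(-1977 - 2332) - 1652 = -4309 - 1652 = -5961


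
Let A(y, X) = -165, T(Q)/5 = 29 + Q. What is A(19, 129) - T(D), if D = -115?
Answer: 265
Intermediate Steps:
T(Q) = 145 + 5*Q (T(Q) = 5*(29 + Q) = 145 + 5*Q)
A(19, 129) - T(D) = -165 - (145 + 5*(-115)) = -165 - (145 - 575) = -165 - 1*(-430) = -165 + 430 = 265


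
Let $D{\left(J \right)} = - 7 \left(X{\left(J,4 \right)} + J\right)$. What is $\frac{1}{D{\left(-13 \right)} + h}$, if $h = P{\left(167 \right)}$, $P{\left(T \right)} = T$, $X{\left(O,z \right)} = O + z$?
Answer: $\frac{1}{321} \approx 0.0031153$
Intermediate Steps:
$h = 167$
$D{\left(J \right)} = -28 - 14 J$ ($D{\left(J \right)} = - 7 \left(\left(J + 4\right) + J\right) = - 7 \left(\left(4 + J\right) + J\right) = - 7 \left(4 + 2 J\right) = -28 - 14 J$)
$\frac{1}{D{\left(-13 \right)} + h} = \frac{1}{\left(-28 - -182\right) + 167} = \frac{1}{\left(-28 + 182\right) + 167} = \frac{1}{154 + 167} = \frac{1}{321}$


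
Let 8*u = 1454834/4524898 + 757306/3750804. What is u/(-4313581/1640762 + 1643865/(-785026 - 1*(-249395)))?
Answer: -975903464386865442853541/84990354427896524879400072 ≈ -0.011483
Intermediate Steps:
u = 2220882397831/33944011035984 (u = (1454834/4524898 + 757306/3750804)/8 = (1454834*(1/4524898) + 757306*(1/3750804))/8 = (727417/2262449 + 378653/1875402)/8 = (1/8)*(2220882397831/4243001379498) = 2220882397831/33944011035984 ≈ 0.065428)
u/(-4313581/1640762 + 1643865/(-785026 - 1*(-249395))) = 2220882397831/(33944011035984*(-4313581/1640762 + 1643865/(-785026 - 1*(-249395)))) = 2220882397831/(33944011035984*(-4313581*1/1640762 + 1643865/(-785026 + 249395))) = 2220882397831/(33944011035984*(-4313581/1640762 + 1643865/(-535631))) = 2220882397831/(33944011035984*(-4313581/1640762 + 1643865*(-1/535631))) = 2220882397831/(33944011035984*(-4313581/1640762 - 1643865/535631)) = 2220882397831/(33944011035984*(-5007678929741/878842990822)) = (2220882397831/33944011035984)*(-878842990822/5007678929741) = -975903464386865442853541/84990354427896524879400072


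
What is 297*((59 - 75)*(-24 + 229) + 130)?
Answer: -935550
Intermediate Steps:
297*((59 - 75)*(-24 + 229) + 130) = 297*(-16*205 + 130) = 297*(-3280 + 130) = 297*(-3150) = -935550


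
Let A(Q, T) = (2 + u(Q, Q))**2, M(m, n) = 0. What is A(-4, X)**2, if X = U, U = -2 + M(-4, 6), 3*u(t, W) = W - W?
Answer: 16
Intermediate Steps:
u(t, W) = 0 (u(t, W) = (W - W)/3 = (1/3)*0 = 0)
U = -2 (U = -2 + 0 = -2)
X = -2
A(Q, T) = 4 (A(Q, T) = (2 + 0)**2 = 2**2 = 4)
A(-4, X)**2 = 4**2 = 16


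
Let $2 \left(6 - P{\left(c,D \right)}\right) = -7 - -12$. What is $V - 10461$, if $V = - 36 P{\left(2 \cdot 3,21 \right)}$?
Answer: $-10587$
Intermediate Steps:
$P{\left(c,D \right)} = \frac{7}{2}$ ($P{\left(c,D \right)} = 6 - \frac{-7 - -12}{2} = 6 - \frac{-7 + 12}{2} = 6 - \frac{5}{2} = \frac{7}{2}$)
$V = -126$ ($V = \left(-36\right) \frac{7}{2} = -126$)
$V - 10461 = -126 - 10461 = -10587$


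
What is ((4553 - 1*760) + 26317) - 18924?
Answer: 11186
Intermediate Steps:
((4553 - 1*760) + 26317) - 18924 = ((4553 - 760) + 26317) - 18924 = (3793 + 26317) - 18924 = 30110 - 18924 = 11186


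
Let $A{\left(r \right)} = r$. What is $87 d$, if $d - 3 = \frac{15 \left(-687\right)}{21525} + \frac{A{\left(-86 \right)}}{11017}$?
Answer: $\frac{3457040352}{15809395} \approx 218.67$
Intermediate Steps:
$d = \frac{39736096}{15809395}$ ($d = 3 + \left(\frac{15 \left(-687\right)}{21525} - \frac{86}{11017}\right) = 3 - \frac{7692089}{15809395} = \frac{39736096}{15809395} \approx 2.5134$)
$87 d = 87 \cdot \frac{39736096}{15809395} = \frac{3457040352}{15809395}$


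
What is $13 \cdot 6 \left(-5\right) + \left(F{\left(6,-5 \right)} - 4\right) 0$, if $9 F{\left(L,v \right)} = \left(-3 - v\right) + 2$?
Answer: $-390$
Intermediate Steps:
$F{\left(L,v \right)} = - \frac{1}{9} - \frac{v}{9}$ ($F{\left(L,v \right)} = \frac{\left(-3 - v\right) + 2}{9} = \frac{-1 - v}{9} = - \frac{1}{9} - \frac{v}{9}$)
$13 \cdot 6 \left(-5\right) + \left(F{\left(6,-5 \right)} - 4\right) 0 = 13 \cdot 6 \left(-5\right) + \left(\left(- \frac{1}{9} - - \frac{5}{9}\right) - 4\right) 0 = 13 \left(-30\right) + \left(\left(- \frac{1}{9} + \frac{5}{9}\right) - 4\right) 0 = -390 + \left(\frac{4}{9} - 4\right) 0 = -390 - 0 = -390 + 0 = -390$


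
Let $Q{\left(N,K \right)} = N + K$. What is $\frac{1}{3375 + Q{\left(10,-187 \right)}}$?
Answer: $\frac{1}{3198} \approx 0.0003127$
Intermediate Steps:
$Q{\left(N,K \right)} = K + N$
$\frac{1}{3375 + Q{\left(10,-187 \right)}} = \frac{1}{3375 + \left(-187 + 10\right)} = \frac{1}{3375 - 177} = \frac{1}{3198}$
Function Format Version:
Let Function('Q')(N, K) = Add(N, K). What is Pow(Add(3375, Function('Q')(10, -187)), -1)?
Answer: Rational(1, 3198) ≈ 0.00031270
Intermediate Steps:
Function('Q')(N, K) = Add(K, N)
Pow(Add(3375, Function('Q')(10, -187)), -1) = Pow(Add(3375, Add(-187, 10)), -1) = Pow(Add(3375, -177), -1) = Pow(3198, -1) = Rational(1, 3198)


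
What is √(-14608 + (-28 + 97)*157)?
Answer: 5*I*√151 ≈ 61.441*I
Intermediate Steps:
√(-14608 + (-28 + 97)*157) = √(-14608 + 69*157) = √(-14608 + 10833) = √(-3775) = 5*I*√151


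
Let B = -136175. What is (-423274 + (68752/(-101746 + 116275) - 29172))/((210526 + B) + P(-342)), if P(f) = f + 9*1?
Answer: -3286759591/537703761 ≈ -6.1126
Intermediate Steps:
P(f) = 9 + f (P(f) = f + 9 = 9 + f)
(-423274 + (68752/(-101746 + 116275) - 29172))/((210526 + B) + P(-342)) = (-423274 + (68752/(-101746 + 116275) - 29172))/((210526 - 136175) + (9 - 342)) = (-423274 + (68752/14529 - 29172))/(74351 - 333) = (-423274 + (68752*(1/14529) - 29172))/74018 = (-423274 + (68752/14529 - 29172))*(1/74018) = (-423274 - 423771236/14529)*(1/74018) = -6573519182/14529*1/74018 = -3286759591/537703761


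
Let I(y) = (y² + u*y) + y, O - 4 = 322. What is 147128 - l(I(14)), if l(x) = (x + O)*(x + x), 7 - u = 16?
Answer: 78248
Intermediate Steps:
O = 326 (O = 4 + 322 = 326)
u = -9 (u = 7 - 1*16 = 7 - 16 = -9)
I(y) = y² - 8*y (I(y) = (y² - 9*y) + y = y² - 8*y)
l(x) = 2*x*(326 + x) (l(x) = (x + 326)*(x + x) = (326 + x)*(2*x) = 2*x*(326 + x))
147128 - l(I(14)) = 147128 - 2*14*(-8 + 14)*(326 + 14*(-8 + 14)) = 147128 - 2*14*6*(326 + 14*6) = 147128 - 2*84*(326 + 84) = 147128 - 2*84*410 = 147128 - 1*68880 = 147128 - 68880 = 78248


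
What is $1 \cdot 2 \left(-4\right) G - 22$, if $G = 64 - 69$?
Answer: $18$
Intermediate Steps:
$G = -5$
$1 \cdot 2 \left(-4\right) G - 22 = 1 \cdot 2 \left(-4\right) \left(-5\right) - 22 = 2 \left(-4\right) \left(-5\right) - 22 = \left(-8\right) \left(-5\right) - 22 = 40 - 22 = 18$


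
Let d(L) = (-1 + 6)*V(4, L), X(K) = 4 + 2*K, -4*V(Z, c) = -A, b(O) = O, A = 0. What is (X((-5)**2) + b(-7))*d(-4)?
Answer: 0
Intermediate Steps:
V(Z, c) = 0 (V(Z, c) = -(-1)*0/4 = -1/4*0 = 0)
d(L) = 0 (d(L) = (-1 + 6)*0 = 5*0 = 0)
(X((-5)**2) + b(-7))*d(-4) = ((4 + 2*(-5)**2) - 7)*0 = ((4 + 2*25) - 7)*0 = ((4 + 50) - 7)*0 = (54 - 7)*0 = 47*0 = 0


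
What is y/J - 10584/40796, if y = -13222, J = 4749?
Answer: -21059576/6919293 ≈ -3.0436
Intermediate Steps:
y/J - 10584/40796 = -13222/4749 - 10584/40796 = -13222*1/4749 - 10584*1/40796 = -13222/4749 - 378/1457 = -21059576/6919293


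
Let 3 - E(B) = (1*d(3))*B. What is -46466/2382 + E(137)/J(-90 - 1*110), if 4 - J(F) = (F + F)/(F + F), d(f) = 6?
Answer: -348376/1191 ≈ -292.51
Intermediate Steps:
E(B) = 3 - 6*B (E(B) = 3 - 1*6*B = 3 - 6*B)
J(F) = 3 (J(F) = 4 - (F + F)/(F + F) = 4 - 2*F/(2*F) = 4 - 2*F*1/(2*F) = 4 - 1*1 = 4 - 1 = 3)
-46466/2382 + E(137)/J(-90 - 1*110) = -46466/2382 + (3 - 6*137)/3 = -46466*1/2382 + (3 - 822)*(⅓) = -23233/1191 - 819*⅓ = -23233/1191 - 273 = -348376/1191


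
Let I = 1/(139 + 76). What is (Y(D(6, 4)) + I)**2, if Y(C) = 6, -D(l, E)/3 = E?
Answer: 1666681/46225 ≈ 36.056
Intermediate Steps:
D(l, E) = -3*E
I = 1/215 ≈ 0.0046512
(Y(D(6, 4)) + I)**2 = (6 + 1/215)**2 = (1291/215)**2 = 1666681/46225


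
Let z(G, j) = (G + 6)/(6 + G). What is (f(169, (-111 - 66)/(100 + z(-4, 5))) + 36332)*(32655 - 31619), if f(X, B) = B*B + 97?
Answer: 385022726088/10201 ≈ 3.7744e+7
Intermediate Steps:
z(G, j) = 1 (z(G, j) = (6 + G)/(6 + G) = 1)
f(X, B) = 97 + B² (f(X, B) = B² + 97 = 97 + B²)
(f(169, (-111 - 66)/(100 + z(-4, 5))) + 36332)*(32655 - 31619) = ((97 + ((-111 - 66)/(100 + 1))²) + 36332)*(32655 - 31619) = ((97 + (-177/101)²) + 36332)*1036 = ((97 + 31329/10201) + 36332)*1036 = (1020826/10201 + 36332)*1036 = (371643558/10201)*1036 = 385022726088/10201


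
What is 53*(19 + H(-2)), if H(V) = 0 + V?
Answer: 901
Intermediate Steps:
H(V) = V
53*(19 + H(-2)) = 53*(19 - 2) = 53*17 = 901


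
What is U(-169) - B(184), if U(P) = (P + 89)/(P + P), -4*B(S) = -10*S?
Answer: -77700/169 ≈ -459.76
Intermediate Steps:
B(S) = 5*S/2 (B(S) = -(-5)*S/2 = 5*S/2)
U(P) = (89 + P)/(2*P) (U(P) = (89 + P)/((2*P)) = (89 + P)*(1/(2*P)) = (89 + P)/(2*P))
U(-169) - B(184) = (½)*(89 - 169)/(-169) - 5*184/2 = (½)*(-1/169)*(-80) - 1*460 = 40/169 - 460 = -77700/169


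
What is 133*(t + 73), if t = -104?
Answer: -4123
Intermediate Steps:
133*(t + 73) = 133*(-104 + 73) = 133*(-31) = -4123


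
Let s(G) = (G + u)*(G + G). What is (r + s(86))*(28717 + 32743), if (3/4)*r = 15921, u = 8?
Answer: 2298358160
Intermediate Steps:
r = 21228 (r = (4/3)*15921 = 21228)
s(G) = 2*G*(8 + G) (s(G) = (G + 8)*(G + G) = (8 + G)*(2*G) = 2*G*(8 + G))
(r + s(86))*(28717 + 32743) = (21228 + 2*86*(8 + 86))*(28717 + 32743) = (21228 + 2*86*94)*61460 = (21228 + 16168)*61460 = 37396*61460 = 2298358160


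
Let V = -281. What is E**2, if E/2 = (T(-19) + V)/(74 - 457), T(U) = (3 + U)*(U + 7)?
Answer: 31684/146689 ≈ 0.21599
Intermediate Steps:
T(U) = (3 + U)*(7 + U)
E = 178/383 (E = 2*(((21 + (-19)**2 + 10*(-19)) - 281)/(74 - 457)) = 2*(((21 + 361 - 190) - 281)/(-383)) = 2*((192 - 281)*(-1/383)) = 2*(-89*(-1/383)) = 2*(89/383) = 178/383 ≈ 0.46475)
E**2 = (178/383)**2 = 31684/146689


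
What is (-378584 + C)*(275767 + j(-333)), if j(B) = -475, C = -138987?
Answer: -142483155732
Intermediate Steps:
(-378584 + C)*(275767 + j(-333)) = (-378584 - 138987)*(275767 - 475) = -517571*275292 = -142483155732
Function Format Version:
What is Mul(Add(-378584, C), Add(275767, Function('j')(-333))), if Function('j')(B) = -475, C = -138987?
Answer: -142483155732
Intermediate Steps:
Mul(Add(-378584, C), Add(275767, Function('j')(-333))) = Mul(Add(-378584, -138987), Add(275767, -475)) = Mul(-517571, 275292) = -142483155732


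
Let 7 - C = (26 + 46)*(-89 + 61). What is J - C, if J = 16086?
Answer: 14063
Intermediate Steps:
C = 2023 (C = 7 - (26 + 46)*(-89 + 61) = 7 - 72*(-28) = 7 - 1*(-2016) = 7 + 2016 = 2023)
J - C = 16086 - 1*2023 = 16086 - 2023 = 14063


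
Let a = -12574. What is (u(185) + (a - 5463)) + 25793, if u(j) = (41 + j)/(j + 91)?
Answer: 1070441/138 ≈ 7756.8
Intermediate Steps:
u(j) = (41 + j)/(91 + j)
(u(185) + (a - 5463)) + 25793 = ((41 + 185)/(91 + 185) + (-12574 - 5463)) + 25793 = (226/276 - 18037) + 25793 = ((1/276)*226 - 18037) + 25793 = (113/138 - 18037) + 25793 = -2488993/138 + 25793 = 1070441/138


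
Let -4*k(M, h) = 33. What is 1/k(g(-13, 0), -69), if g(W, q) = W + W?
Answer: -4/33 ≈ -0.12121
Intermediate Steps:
g(W, q) = 2*W
k(M, h) = -33/4 (k(M, h) = -¼*33 = -33/4)
1/k(g(-13, 0), -69) = 1/(-33/4) = -4/33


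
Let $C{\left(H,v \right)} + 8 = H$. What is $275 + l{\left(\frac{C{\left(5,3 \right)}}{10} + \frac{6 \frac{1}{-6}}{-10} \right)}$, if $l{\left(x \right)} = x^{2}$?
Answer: $\frac{6876}{25} \approx 275.04$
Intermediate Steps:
$C{\left(H,v \right)} = -8 + H$
$275 + l{\left(\frac{C{\left(5,3 \right)}}{10} + \frac{6 \frac{1}{-6}}{-10} \right)} = 275 + \left(\frac{-8 + 5}{10} + \frac{6 \frac{1}{-6}}{-10}\right)^{2} = 275 + \left(\left(-3\right) \frac{1}{10} + 6 \left(- \frac{1}{6}\right) \left(- \frac{1}{10}\right)\right)^{2} = 275 + \left(- \frac{3}{10} - - \frac{1}{10}\right)^{2} = 275 + \left(- \frac{3}{10} + \frac{1}{10}\right)^{2} = 275 + \left(- \frac{1}{5}\right)^{2} = 275 + \frac{1}{25} = \frac{6876}{25}$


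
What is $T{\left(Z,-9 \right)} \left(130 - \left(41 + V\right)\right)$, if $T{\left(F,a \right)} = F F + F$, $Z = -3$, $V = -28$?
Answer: $702$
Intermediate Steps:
$T{\left(F,a \right)} = F + F^{2}$ ($T{\left(F,a \right)} = F^{2} + F = F + F^{2}$)
$T{\left(Z,-9 \right)} \left(130 - \left(41 + V\right)\right) = - 3 \left(1 - 3\right) \left(130 - 13\right) = \left(-3\right) \left(-2\right) \left(130 + \left(-41 + 28\right)\right) = 6 \left(130 - 13\right) = 6 \cdot 117 = 702$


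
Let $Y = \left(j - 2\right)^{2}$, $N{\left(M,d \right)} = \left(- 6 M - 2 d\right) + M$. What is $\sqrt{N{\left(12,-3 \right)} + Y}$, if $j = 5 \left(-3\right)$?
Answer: $\sqrt{235} \approx 15.33$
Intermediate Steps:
$j = -15$
$N{\left(M,d \right)} = - 5 M - 2 d$
$Y = 289$ ($Y = \left(-15 - 2\right)^{2} = \left(-17\right)^{2} = 289$)
$\sqrt{N{\left(12,-3 \right)} + Y} = \sqrt{\left(\left(-5\right) 12 - -6\right) + 289} = \sqrt{\left(-60 + 6\right) + 289} = \sqrt{-54 + 289} = \sqrt{235}$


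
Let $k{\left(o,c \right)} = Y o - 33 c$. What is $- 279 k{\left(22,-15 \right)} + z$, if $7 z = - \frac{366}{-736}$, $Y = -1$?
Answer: $- \frac{339946809}{2576} \approx -1.3197 \cdot 10^{5}$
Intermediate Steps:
$k{\left(o,c \right)} = - o - 33 c$
$z = \frac{183}{2576}$ ($z = \frac{\left(-366\right) \frac{1}{-736}}{7} = \frac{\left(-366\right) \left(- \frac{1}{736}\right)}{7} = \frac{1}{7} \cdot \frac{183}{368} = \frac{183}{2576} \approx 0.07104$)
$- 279 k{\left(22,-15 \right)} + z = - 279 \left(\left(-1\right) 22 - -495\right) + \frac{183}{2576} = - 279 \left(-22 + 495\right) + \frac{183}{2576} = \left(-279\right) 473 + \frac{183}{2576} = -131967 + \frac{183}{2576} = - \frac{339946809}{2576}$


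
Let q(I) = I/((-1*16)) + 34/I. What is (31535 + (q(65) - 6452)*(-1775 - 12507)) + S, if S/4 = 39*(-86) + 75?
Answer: 47952545181/520 ≈ 9.2216e+7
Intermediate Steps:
S = -13116 (S = 4*(39*(-86) + 75) = 4*(-3354 + 75) = 4*(-3279) = -13116)
q(I) = 34/I - I/16 (q(I) = I/(-16) + 34/I = I*(-1/16) + 34/I = -I/16 + 34/I = 34/I - I/16)
(31535 + (q(65) - 6452)*(-1775 - 12507)) + S = (31535 + ((34/65 - 1/16*65) - 6452)*(-1775 - 12507)) - 13116 = (31535 + ((34*(1/65) - 65/16) - 6452)*(-14282)) - 13116 = (31535 + ((34/65 - 65/16) - 6452)*(-14282)) - 13116 = (31535 + (-3681/1040 - 6452)*(-14282)) - 13116 = (31535 - 6713761/1040*(-14282)) - 13116 = (31535 + 47942967301/520) - 13116 = 47959365501/520 - 13116 = 47952545181/520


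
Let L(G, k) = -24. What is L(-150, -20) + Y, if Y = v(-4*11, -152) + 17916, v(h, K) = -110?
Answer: 17782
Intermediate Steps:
Y = 17806 (Y = -110 + 17916 = 17806)
L(-150, -20) + Y = -24 + 17806 = 17782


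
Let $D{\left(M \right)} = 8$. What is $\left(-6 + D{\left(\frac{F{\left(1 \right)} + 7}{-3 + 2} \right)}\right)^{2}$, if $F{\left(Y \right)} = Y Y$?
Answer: $4$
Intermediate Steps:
$F{\left(Y \right)} = Y^{2}$
$\left(-6 + D{\left(\frac{F{\left(1 \right)} + 7}{-3 + 2} \right)}\right)^{2} = \left(-6 + 8\right)^{2} = 2^{2} = 4$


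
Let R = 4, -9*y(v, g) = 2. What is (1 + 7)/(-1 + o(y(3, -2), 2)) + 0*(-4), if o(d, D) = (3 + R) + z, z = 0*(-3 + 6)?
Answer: 4/3 ≈ 1.3333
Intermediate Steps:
y(v, g) = -2/9 (y(v, g) = -1/9*2 = -2/9)
z = 0 (z = 0*3 = 0)
o(d, D) = 7 (o(d, D) = (3 + 4) + 0 = 7 + 0 = 7)
(1 + 7)/(-1 + o(y(3, -2), 2)) + 0*(-4) = (1 + 7)/(-1 + 7) + 0*(-4) = 8/6 + 0 = 8*(1/6) + 0 = 4/3 + 0 = 4/3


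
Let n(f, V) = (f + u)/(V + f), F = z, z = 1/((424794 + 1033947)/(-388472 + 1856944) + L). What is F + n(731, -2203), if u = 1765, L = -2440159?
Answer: -139748878398829/82415985291061 ≈ -1.6957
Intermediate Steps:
z = -1468472/3583303708307 (z = 1/((424794 + 1033947)/(-388472 + 1856944) - 2440159) = 1/(1458741/1468472 - 2440159) = 1/(-3583303708307/1468472) = -1468472/3583303708307 ≈ -4.0981e-7)
F = -1468472/3583303708307 ≈ -4.0981e-7
n(f, V) = (1765 + f)/(V + f) (n(f, V) = (f + 1765)/(V + f) = (1765 + f)/(V + f))
F + n(731, -2203) = -1468472/3583303708307 + (1765 + 731)/(-2203 + 731) = -1468472/3583303708307 + 2496/(-1472) = -1468472/3583303708307 - 1/1472*2496 = -1468472/3583303708307 - 39/23 = -139748878398829/82415985291061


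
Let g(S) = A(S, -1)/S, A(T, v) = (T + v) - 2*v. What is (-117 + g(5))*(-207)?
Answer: 119853/5 ≈ 23971.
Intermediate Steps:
A(T, v) = T - v
g(S) = (1 + S)/S (g(S) = (S - 1*(-1))/S = (S + 1)/S = (1 + S)/S)
(-117 + g(5))*(-207) = (-117 + (1 + 5)/5)*(-207) = (-117 + (⅕)*6)*(-207) = (-117 + 6/5)*(-207) = -579/5*(-207) = 119853/5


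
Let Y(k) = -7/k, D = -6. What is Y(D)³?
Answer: 343/216 ≈ 1.5880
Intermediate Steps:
Y(D)³ = (-7/(-6))³ = (-7*(-⅙))³ = (7/6)³ = 343/216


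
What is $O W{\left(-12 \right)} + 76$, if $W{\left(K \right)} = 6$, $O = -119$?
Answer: $-638$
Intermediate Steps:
$O W{\left(-12 \right)} + 76 = \left(-119\right) 6 + 76 = -714 + 76 = -638$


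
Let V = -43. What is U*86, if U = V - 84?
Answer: -10922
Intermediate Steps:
U = -127 (U = -43 - 84 = -127)
U*86 = -127*86 = -10922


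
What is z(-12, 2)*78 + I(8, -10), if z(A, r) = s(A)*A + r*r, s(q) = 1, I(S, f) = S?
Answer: -616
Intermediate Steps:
z(A, r) = A + r**2 (z(A, r) = 1*A + r*r = A + r**2)
z(-12, 2)*78 + I(8, -10) = (-12 + 2**2)*78 + 8 = (-12 + 4)*78 + 8 = -8*78 + 8 = -624 + 8 = -616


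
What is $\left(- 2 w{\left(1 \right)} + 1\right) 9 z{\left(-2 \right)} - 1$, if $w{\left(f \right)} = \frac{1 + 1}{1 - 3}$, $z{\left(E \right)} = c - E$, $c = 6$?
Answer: $215$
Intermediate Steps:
$z{\left(E \right)} = 6 - E$
$w{\left(f \right)} = -1$ ($w{\left(f \right)} = \frac{2}{-2} = 2 \left(- \frac{1}{2}\right) = -1$)
$\left(- 2 w{\left(1 \right)} + 1\right) 9 z{\left(-2 \right)} - 1 = \left(\left(-2\right) \left(-1\right) + 1\right) 9 \left(6 - -2\right) - 1 = \left(2 + 1\right) 9 \left(6 + 2\right) - 1 = 3 \cdot 9 \cdot 8 - 1 = 3 \cdot 72 - 1 = 216 - 1 = 215$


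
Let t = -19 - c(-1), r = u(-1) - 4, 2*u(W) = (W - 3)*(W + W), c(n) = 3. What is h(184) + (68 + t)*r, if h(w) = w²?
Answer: 33856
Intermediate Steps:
u(W) = W*(-3 + W) (u(W) = ((W - 3)*(W + W))/2 = ((-3 + W)*(2*W))/2 = (2*W*(-3 + W))/2 = W*(-3 + W))
r = 0 (r = -(-3 - 1) - 4 = -1*(-4) - 4 = 4 - 4 = 0)
t = -22 (t = -19 - 1*3 = -19 - 3 = -22)
h(184) + (68 + t)*r = 184² + (68 - 22)*0 = 33856 + 46*0 = 33856 + 0 = 33856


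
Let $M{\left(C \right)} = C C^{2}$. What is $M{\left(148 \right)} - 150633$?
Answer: $3091159$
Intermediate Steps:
$M{\left(C \right)} = C^{3}$
$M{\left(148 \right)} - 150633 = 148^{3} - 150633 = 3241792 - 150633 = 3091159$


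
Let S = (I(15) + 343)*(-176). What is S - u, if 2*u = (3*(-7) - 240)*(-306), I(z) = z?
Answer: -102941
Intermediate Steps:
S = -63008 (S = (15 + 343)*(-176) = 358*(-176) = -63008)
u = 39933 (u = ((3*(-7) - 240)*(-306))/2 = ((-21 - 240)*(-306))/2 = (-261*(-306))/2 = (½)*79866 = 39933)
S - u = -63008 - 1*39933 = -63008 - 39933 = -102941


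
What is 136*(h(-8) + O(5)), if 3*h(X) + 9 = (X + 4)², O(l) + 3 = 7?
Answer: 2584/3 ≈ 861.33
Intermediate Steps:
O(l) = 4 (O(l) = -3 + 7 = 4)
h(X) = -3 + (4 + X)²/3 (h(X) = -3 + (X + 4)²/3 = -3 + (4 + X)²/3)
136*(h(-8) + O(5)) = 136*((-3 + (4 - 8)²/3) + 4) = 136*((-3 + (⅓)*(-4)²) + 4) = 136*((-3 + (⅓)*16) + 4) = 136*((-3 + 16/3) + 4) = 136*(7/3 + 4) = 136*(19/3) = 2584/3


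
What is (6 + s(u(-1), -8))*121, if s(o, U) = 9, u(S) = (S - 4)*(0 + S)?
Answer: 1815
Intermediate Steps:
u(S) = S*(-4 + S) (u(S) = (-4 + S)*S = S*(-4 + S))
(6 + s(u(-1), -8))*121 = (6 + 9)*121 = 15*121 = 1815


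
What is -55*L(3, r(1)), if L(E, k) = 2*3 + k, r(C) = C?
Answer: -385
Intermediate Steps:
L(E, k) = 6 + k
-55*L(3, r(1)) = -55*(6 + 1) = -55*7 = -385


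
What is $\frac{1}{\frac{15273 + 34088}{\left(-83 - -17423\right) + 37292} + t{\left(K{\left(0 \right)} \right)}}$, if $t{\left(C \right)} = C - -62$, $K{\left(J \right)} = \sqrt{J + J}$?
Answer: $\frac{54632}{3436545} \approx 0.015897$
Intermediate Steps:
$K{\left(J \right)} = \sqrt{2} \sqrt{J}$ ($K{\left(J \right)} = \sqrt{2 J} = \sqrt{2} \sqrt{J}$)
$t{\left(C \right)} = 62 + C$ ($t{\left(C \right)} = C + 62 = 62 + C$)
$\frac{1}{\frac{15273 + 34088}{\left(-83 - -17423\right) + 37292} + t{\left(K{\left(0 \right)} \right)}} = \frac{1}{\frac{15273 + 34088}{\left(-83 - -17423\right) + 37292} + \left(62 + \sqrt{2} \sqrt{0}\right)} = \frac{1}{\frac{49361}{\left(-83 + 17423\right) + 37292} + \left(62 + \sqrt{2} \cdot 0\right)} = \frac{1}{\frac{49361}{17340 + 37292} + \left(62 + 0\right)} = \frac{1}{\frac{49361}{54632} + 62} = \frac{1}{\frac{3436545}{54632}} = \frac{54632}{3436545}$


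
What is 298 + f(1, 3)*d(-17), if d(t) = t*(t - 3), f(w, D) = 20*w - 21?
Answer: -42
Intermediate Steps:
f(w, D) = -21 + 20*w
d(t) = t*(-3 + t)
298 + f(1, 3)*d(-17) = 298 + (-21 + 20*1)*(-17*(-3 - 17)) = 298 + (-21 + 20)*(-17*(-20)) = 298 - 1*340 = 298 - 340 = -42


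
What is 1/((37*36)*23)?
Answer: 1/30636 ≈ 3.2641e-5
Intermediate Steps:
1/((37*36)*23) = 1/(1332*23) = 1/30636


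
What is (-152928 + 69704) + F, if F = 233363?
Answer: 150139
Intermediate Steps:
(-152928 + 69704) + F = (-152928 + 69704) + 233363 = -83224 + 233363 = 150139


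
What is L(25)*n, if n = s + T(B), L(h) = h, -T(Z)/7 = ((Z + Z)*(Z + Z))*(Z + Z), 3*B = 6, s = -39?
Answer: -12175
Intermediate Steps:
B = 2 (B = (⅓)*6 = 2)
T(Z) = -56*Z³ (T(Z) = -7*(Z + Z)*(Z + Z)*(Z + Z) = -7*(2*Z)*(2*Z)*2*Z = -7*4*Z²*2*Z = -56*Z³)
n = -487 (n = -39 - 56*2³ = -39 - 56*8 = -39 - 448 = -487)
L(25)*n = 25*(-487) = -12175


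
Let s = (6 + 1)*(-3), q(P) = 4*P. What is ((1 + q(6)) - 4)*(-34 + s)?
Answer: -1155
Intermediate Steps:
s = -21 (s = 7*(-3) = -21)
((1 + q(6)) - 4)*(-34 + s) = ((1 + 4*6) - 4)*(-34 - 21) = ((1 + 24) - 4)*(-55) = (25 - 4)*(-55) = 21*(-55) = -1155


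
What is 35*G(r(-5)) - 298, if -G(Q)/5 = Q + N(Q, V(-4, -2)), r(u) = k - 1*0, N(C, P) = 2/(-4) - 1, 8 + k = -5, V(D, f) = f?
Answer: 4479/2 ≈ 2239.5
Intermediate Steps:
k = -13 (k = -8 - 5 = -13)
N(C, P) = -3/2 (N(C, P) = 2*(-¼) - 1 = -½ - 1 = -3/2)
r(u) = -13 (r(u) = -13 - 1*0 = -13 + 0 = -13)
G(Q) = 15/2 - 5*Q (G(Q) = -5*(Q - 3/2) = -5*(-3/2 + Q) = 15/2 - 5*Q)
35*G(r(-5)) - 298 = 35*(15/2 - 5*(-13)) - 298 = 35*(15/2 + 65) - 298 = 35*(145/2) - 298 = 5075/2 - 298 = 4479/2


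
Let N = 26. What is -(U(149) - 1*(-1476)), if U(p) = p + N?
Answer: -1651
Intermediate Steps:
U(p) = 26 + p (U(p) = p + 26 = 26 + p)
-(U(149) - 1*(-1476)) = -((26 + 149) - 1*(-1476)) = -(175 + 1476) = -1*1651 = -1651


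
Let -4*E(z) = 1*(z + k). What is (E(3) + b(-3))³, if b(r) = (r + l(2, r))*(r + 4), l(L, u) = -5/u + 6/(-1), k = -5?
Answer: -68921/216 ≈ -319.08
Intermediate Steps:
l(L, u) = -6 - 5/u (l(L, u) = -5/u + 6*(-1) = -5/u - 6 = -6 - 5/u)
E(z) = 5/4 - z/4 (E(z) = -(z - 5)/4 = -(-5 + z)/4 = 5/4 - z/4)
b(r) = (4 + r)*(-6 + r - 5/r) (b(r) = (r + (-6 - 5/r))*(r + 4) = (-6 + r - 5/r)*(4 + r) = (4 + r)*(-6 + r - 5/r))
(E(3) + b(-3))³ = ((5/4 - ¼*3) + (-29 + (-3)² - 20/(-3) - 2*(-3)))³ = ((5/4 - ¾) + (-29 + 9 - 20*(-⅓) + 6))³ = (½ + (-29 + 9 + 20/3 + 6))³ = (½ - 22/3)³ = (-41/6)³ = -68921/216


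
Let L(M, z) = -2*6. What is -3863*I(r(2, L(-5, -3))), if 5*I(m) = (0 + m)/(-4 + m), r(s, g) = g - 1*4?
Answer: -15452/25 ≈ -618.08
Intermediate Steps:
L(M, z) = -12
r(s, g) = -4 + g (r(s, g) = g - 4 = -4 + g)
I(m) = m/(5*(-4 + m)) (I(m) = ((0 + m)/(-4 + m))/5 = (m/(-4 + m))/5 = m/(5*(-4 + m)))
-3863*I(r(2, L(-5, -3))) = -3863*(-4 - 12)/(5*(-4 + (-4 - 12))) = -3863*(-16)/(5*(-4 - 16)) = -3863*(-16)/(5*(-20)) = -3863*(-16)*(-1)/(5*20) = -3863*4/25 = -15452/25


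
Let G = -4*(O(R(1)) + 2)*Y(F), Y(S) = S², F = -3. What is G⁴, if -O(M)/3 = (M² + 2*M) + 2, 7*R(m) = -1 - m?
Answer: 397097125871616/5764801 ≈ 6.8883e+7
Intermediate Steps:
R(m) = -⅐ - m/7 (R(m) = (-1 - m)/7 = -⅐ - m/7)
O(M) = -6 - 6*M - 3*M² (O(M) = -3*((M² + 2*M) + 2) = -3*(2 + M² + 2*M) = -6 - 6*M - 3*M²)
G = 4464/49 (G = -4*((-6 - 6*(-⅐ - ⅐*1) - 3*(-⅐ - ⅐*1)²) + 2)*(-3)² = -4*((-6 - 6*(-⅐ - ⅐) - 3*(-⅐ - ⅐)²) + 2)*9 = -4*((-6 - 6*(-2/7) - 3*(-2/7)²) + 2)*9 = -4*((-6 + 12/7 - 3*4/49) + 2)*9 = -4*((-6 + 12/7 - 12/49) + 2)*9 = -4*(-222/49 + 2)*9 = -(-496)*9/49 = -4*(-1116/49) = 4464/49 ≈ 91.102)
G⁴ = (4464/49)⁴ = 397097125871616/5764801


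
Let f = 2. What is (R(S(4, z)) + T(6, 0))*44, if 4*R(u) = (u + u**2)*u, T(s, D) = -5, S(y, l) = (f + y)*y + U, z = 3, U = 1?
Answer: 178530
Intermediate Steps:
S(y, l) = 1 + y*(2 + y) (S(y, l) = (2 + y)*y + 1 = y*(2 + y) + 1 = 1 + y*(2 + y))
R(u) = u*(u + u**2)/4 (R(u) = ((u + u**2)*u)/4 = (u*(u + u**2))/4 = u*(u + u**2)/4)
(R(S(4, z)) + T(6, 0))*44 = ((1 + 4**2 + 2*4)**2*(1 + (1 + 4**2 + 2*4))/4 - 5)*44 = ((1 + 16 + 8)**2*(1 + (1 + 16 + 8))/4 - 5)*44 = ((1/4)*25**2*(1 + 25) - 5)*44 = ((1/4)*625*26 - 5)*44 = (8125/2 - 5)*44 = (8115/2)*44 = 178530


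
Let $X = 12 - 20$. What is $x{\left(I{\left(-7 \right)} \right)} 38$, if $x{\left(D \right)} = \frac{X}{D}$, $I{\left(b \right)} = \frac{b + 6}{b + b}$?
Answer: $-4256$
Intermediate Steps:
$X = -8$
$I{\left(b \right)} = \frac{6 + b}{2 b}$
$x{\left(D \right)} = - \frac{8}{D}$
$x{\left(I{\left(-7 \right)} \right)} 38 = - \frac{8}{\frac{1}{2} \frac{1}{-7} \left(6 - 7\right)} 38 = - \frac{8}{\frac{1}{2} \left(- \frac{1}{7}\right) \left(-1\right)} 38 = - 8 \frac{1}{\frac{1}{14}} \cdot 38 = \left(-8\right) 14 \cdot 38 = \left(-112\right) 38 = -4256$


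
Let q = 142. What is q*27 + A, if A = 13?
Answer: 3847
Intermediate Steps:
q*27 + A = 142*27 + 13 = 3834 + 13 = 3847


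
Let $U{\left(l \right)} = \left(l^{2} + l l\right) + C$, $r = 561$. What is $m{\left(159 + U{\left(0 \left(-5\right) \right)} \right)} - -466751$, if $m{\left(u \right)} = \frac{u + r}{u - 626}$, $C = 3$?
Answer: $\frac{216571741}{464} \approx 4.6675 \cdot 10^{5}$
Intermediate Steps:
$U{\left(l \right)} = 3 + 2 l^{2}$ ($U{\left(l \right)} = \left(l^{2} + l l\right) + 3 = \left(l^{2} + l^{2}\right) + 3 = 2 l^{2} + 3 = 3 + 2 l^{2}$)
$m{\left(u \right)} = \frac{561 + u}{-626 + u}$ ($m{\left(u \right)} = \frac{u + 561}{u - 626} = \frac{561 + u}{-626 + u}$)
$m{\left(159 + U{\left(0 \left(-5\right) \right)} \right)} - -466751 = \frac{561 + \left(159 + \left(3 + 2 \left(0 \left(-5\right)\right)^{2}\right)\right)}{-626 + \left(159 + \left(3 + 2 \left(0 \left(-5\right)\right)^{2}\right)\right)} - -466751 = \frac{561 + \left(159 + \left(3 + 2 \cdot 0^{2}\right)\right)}{-626 + \left(159 + \left(3 + 2 \cdot 0^{2}\right)\right)} + 466751 = \frac{561 + \left(159 + \left(3 + 2 \cdot 0\right)\right)}{-626 + \left(159 + \left(3 + 2 \cdot 0\right)\right)} + 466751 = \frac{561 + \left(159 + \left(3 + 0\right)\right)}{-626 + \left(159 + \left(3 + 0\right)\right)} + 466751 = \frac{561 + \left(159 + 3\right)}{-626 + \left(159 + 3\right)} + 466751 = \frac{561 + 162}{-626 + 162} + 466751 = \frac{1}{-464} \cdot 723 + 466751 = \left(- \frac{1}{464}\right) 723 + 466751 = - \frac{723}{464} + 466751 = \frac{216571741}{464}$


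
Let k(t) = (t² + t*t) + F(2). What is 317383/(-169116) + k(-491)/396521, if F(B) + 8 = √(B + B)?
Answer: -44308730447/67058045436 ≈ -0.66075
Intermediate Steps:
F(B) = -8 + √2*√B (F(B) = -8 + √(B + B) = -8 + √(2*B) = -8 + √2*√B)
k(t) = -6 + 2*t² (k(t) = (t² + t*t) + (-8 + √2*√2) = (t² + t²) + (-8 + 2) = 2*t² - 6 = -6 + 2*t²)
317383/(-169116) + k(-491)/396521 = 317383/(-169116) + (-6 + 2*(-491)²)/396521 = 317383*(-1/169116) + (-6 + 2*241081)*(1/396521) = -317383/169116 + (-6 + 482162)*(1/396521) = -317383/169116 + 482156*(1/396521) = -317383/169116 + 482156/396521 = -44308730447/67058045436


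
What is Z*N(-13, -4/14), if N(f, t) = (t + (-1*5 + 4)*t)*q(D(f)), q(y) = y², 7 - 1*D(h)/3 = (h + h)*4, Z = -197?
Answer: 0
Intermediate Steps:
D(h) = 21 - 24*h (D(h) = 21 - 3*(h + h)*4 = 21 - 3*2*h*4 = 21 - 24*h)
N(f, t) = 0 (N(f, t) = (t + (-1*5 + 4)*t)*(21 - 24*f)² = (t + (-5 + 4)*t)*(21 - 24*f)² = (t - t)*(21 - 24*f)² = 0*(21 - 24*f)² = 0)
Z*N(-13, -4/14) = -197*0 = 0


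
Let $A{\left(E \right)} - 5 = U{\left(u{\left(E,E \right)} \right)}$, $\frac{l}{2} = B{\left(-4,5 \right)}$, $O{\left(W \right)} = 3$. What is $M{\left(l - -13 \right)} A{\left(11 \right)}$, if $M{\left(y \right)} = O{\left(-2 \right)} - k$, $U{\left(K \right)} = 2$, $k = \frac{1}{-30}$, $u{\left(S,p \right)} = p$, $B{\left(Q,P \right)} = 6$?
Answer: $\frac{637}{30} \approx 21.233$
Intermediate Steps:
$k = - \frac{1}{30} \approx -0.033333$
$l = 12$ ($l = 2 \cdot 6 = 12$)
$A{\left(E \right)} = 7$ ($A{\left(E \right)} = 5 + 2 = 7$)
$M{\left(y \right)} = \frac{91}{30}$ ($M{\left(y \right)} = 3 - - \frac{1}{30} = 3 + \frac{1}{30} = \frac{91}{30}$)
$M{\left(l - -13 \right)} A{\left(11 \right)} = \frac{91}{30} \cdot 7 = \frac{637}{30}$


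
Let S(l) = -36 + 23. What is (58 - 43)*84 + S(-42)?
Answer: 1247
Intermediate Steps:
S(l) = -13
(58 - 43)*84 + S(-42) = (58 - 43)*84 - 13 = 15*84 - 13 = 1260 - 13 = 1247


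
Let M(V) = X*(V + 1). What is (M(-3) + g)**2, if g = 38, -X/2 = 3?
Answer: 2500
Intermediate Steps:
X = -6 (X = -2*3 = -6)
M(V) = -6 - 6*V (M(V) = -6*(V + 1) = -6*(1 + V) = -6 - 6*V)
(M(-3) + g)**2 = ((-6 - 6*(-3)) + 38)**2 = ((-6 + 18) + 38)**2 = (12 + 38)**2 = 50**2 = 2500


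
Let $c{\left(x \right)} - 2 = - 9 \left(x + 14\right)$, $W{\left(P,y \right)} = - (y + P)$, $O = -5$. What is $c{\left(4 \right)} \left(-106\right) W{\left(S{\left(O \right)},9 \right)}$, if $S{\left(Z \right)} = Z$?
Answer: $-67840$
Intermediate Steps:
$W{\left(P,y \right)} = - P - y$ ($W{\left(P,y \right)} = - (P + y) = - P - y$)
$c{\left(x \right)} = -124 - 9 x$ ($c{\left(x \right)} = 2 - 9 \left(x + 14\right) = 2 - 9 \left(14 + x\right) = 2 - \left(126 + 9 x\right) = -124 - 9 x$)
$c{\left(4 \right)} \left(-106\right) W{\left(S{\left(O \right)},9 \right)} = \left(-124 - 36\right) \left(-106\right) \left(\left(-1\right) \left(-5\right) - 9\right) = \left(-124 - 36\right) \left(-106\right) \left(5 - 9\right) = \left(-160\right) \left(-106\right) \left(-4\right) = 16960 \left(-4\right) = -67840$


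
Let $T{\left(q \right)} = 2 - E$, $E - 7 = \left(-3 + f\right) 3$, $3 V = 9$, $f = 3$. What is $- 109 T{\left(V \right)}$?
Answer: $545$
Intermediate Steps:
$V = 3$ ($V = \frac{1}{3} \cdot 9 = 3$)
$E = 7$ ($E = 7 + \left(-3 + 3\right) 3 = 7 + 0 \cdot 3 = 7 + 0 = 7$)
$T{\left(q \right)} = -5$ ($T{\left(q \right)} = 2 - 7 = -5$)
$- 109 T{\left(V \right)} = \left(-109\right) \left(-5\right) = 545$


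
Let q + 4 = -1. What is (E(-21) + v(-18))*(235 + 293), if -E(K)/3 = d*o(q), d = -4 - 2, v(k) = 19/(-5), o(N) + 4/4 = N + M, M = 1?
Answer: -247632/5 ≈ -49526.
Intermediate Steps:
q = -5 (q = -4 - 1 = -5)
o(N) = N (o(N) = -1 + (N + 1) = -1 + (1 + N) = N)
v(k) = -19/5 (v(k) = 19*(-⅕) = -19/5)
d = -6
E(K) = -90 (E(K) = -(-18)*(-5) = -3*30 = -90)
(E(-21) + v(-18))*(235 + 293) = (-90 - 19/5)*(235 + 293) = -469/5*528 = -247632/5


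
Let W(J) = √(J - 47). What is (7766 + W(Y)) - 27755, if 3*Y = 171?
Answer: -19989 + √10 ≈ -19986.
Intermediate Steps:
Y = 57 (Y = (⅓)*171 = 57)
W(J) = √(-47 + J)
(7766 + W(Y)) - 27755 = (7766 + √(-47 + 57)) - 27755 = (7766 + √10) - 27755 = -19989 + √10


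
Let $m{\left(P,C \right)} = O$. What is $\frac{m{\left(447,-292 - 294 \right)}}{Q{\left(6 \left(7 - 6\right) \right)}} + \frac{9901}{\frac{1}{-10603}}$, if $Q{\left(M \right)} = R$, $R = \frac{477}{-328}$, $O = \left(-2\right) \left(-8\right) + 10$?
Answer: $- \frac{50075613059}{477} \approx -1.0498 \cdot 10^{8}$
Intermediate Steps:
$O = 26$ ($O = 16 + 10 = 26$)
$R = - \frac{477}{328}$ ($R = 477 \left(- \frac{1}{328}\right) = - \frac{477}{328} \approx -1.4543$)
$m{\left(P,C \right)} = 26$
$Q{\left(M \right)} = - \frac{477}{328}$
$\frac{m{\left(447,-292 - 294 \right)}}{Q{\left(6 \left(7 - 6\right) \right)}} + \frac{9901}{\frac{1}{-10603}} = \frac{26}{- \frac{477}{328}} + \frac{9901}{\frac{1}{-10603}} = 26 \left(- \frac{328}{477}\right) + \frac{9901}{- \frac{1}{10603}} = - \frac{8528}{477} + 9901 \left(-10603\right) = - \frac{8528}{477} - 104980303 = - \frac{50075613059}{477}$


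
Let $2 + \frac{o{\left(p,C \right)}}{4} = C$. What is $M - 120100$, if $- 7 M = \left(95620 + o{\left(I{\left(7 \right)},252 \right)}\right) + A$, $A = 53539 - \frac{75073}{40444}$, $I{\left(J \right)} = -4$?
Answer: $- \frac{40074226323}{283108} \approx -1.4155 \cdot 10^{5}$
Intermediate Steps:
$o{\left(p,C \right)} = -8 + 4 C$
$A = \frac{2165256243}{40444}$ ($A = 53539 - 75073 \cdot \frac{1}{40444} = 53539 - \frac{75073}{40444} = \frac{2165256243}{40444} \approx 53537.0$)
$M = - \frac{6072955523}{283108}$ ($M = - \frac{\left(95620 + \left(-8 + 4 \cdot 252\right)\right) + \frac{2165256243}{40444}}{7} = - \frac{\left(95620 + \left(-8 + 1008\right)\right) + \frac{2165256243}{40444}}{7} = - \frac{\left(95620 + 1000\right) + \frac{2165256243}{40444}}{7} = - \frac{96620 + \frac{2165256243}{40444}}{7} = \left(- \frac{1}{7}\right) \frac{6072955523}{40444} = - \frac{6072955523}{283108} \approx -21451.0$)
$M - 120100 = - \frac{6072955523}{283108} - 120100 = - \frac{40074226323}{283108}$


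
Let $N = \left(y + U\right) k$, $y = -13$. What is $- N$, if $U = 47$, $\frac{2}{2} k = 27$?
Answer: $-918$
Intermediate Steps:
$k = 27$
$N = 918$ ($N = \left(-13 + 47\right) 27 = 34 \cdot 27 = 918$)
$- N = \left(-1\right) 918 = -918$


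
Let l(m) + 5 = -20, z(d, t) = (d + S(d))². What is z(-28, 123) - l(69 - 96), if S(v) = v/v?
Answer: 754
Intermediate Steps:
S(v) = 1
z(d, t) = (1 + d)² (z(d, t) = (d + 1)² = (1 + d)²)
l(m) = -25 (l(m) = -5 - 20 = -25)
z(-28, 123) - l(69 - 96) = (1 - 28)² - 1*(-25) = (-27)² + 25 = 729 + 25 = 754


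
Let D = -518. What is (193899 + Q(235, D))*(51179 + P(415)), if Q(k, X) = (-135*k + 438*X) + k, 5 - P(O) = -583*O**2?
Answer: -6477052696525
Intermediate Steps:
P(O) = 5 + 583*O**2 (P(O) = 5 - (-583)*O**2 = 5 + 583*O**2)
Q(k, X) = -134*k + 438*X
(193899 + Q(235, D))*(51179 + P(415)) = (193899 + (-134*235 + 438*(-518)))*(51179 + (5 + 583*415**2)) = (193899 + (-31490 - 226884))*(51179 + (5 + 583*172225)) = (193899 - 258374)*(51179 + (5 + 100407175)) = -64475*(51179 + 100407180) = -64475*100458359 = -6477052696525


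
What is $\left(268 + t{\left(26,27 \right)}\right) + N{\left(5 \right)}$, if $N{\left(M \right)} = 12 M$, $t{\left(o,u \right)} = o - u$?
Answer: $327$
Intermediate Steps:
$\left(268 + t{\left(26,27 \right)}\right) + N{\left(5 \right)} = \left(268 + \left(26 - 27\right)\right) + 12 \cdot 5 = \left(268 + \left(26 - 27\right)\right) + 60 = \left(268 - 1\right) + 60 = 267 + 60 = 327$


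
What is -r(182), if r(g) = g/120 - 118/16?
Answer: 703/120 ≈ 5.8583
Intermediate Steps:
r(g) = -59/8 + g/120 (r(g) = g*(1/120) - 118*1/16 = g/120 - 59/8 = -59/8 + g/120)
-r(182) = -(-59/8 + (1/120)*182) = -(-59/8 + 91/60) = -1*(-703/120) = 703/120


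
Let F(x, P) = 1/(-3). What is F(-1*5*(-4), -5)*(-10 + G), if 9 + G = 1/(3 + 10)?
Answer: 82/13 ≈ 6.3077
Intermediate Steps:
G = -116/13 (G = -9 + 1/(3 + 10) = -9 + 1/13 = -116/13 ≈ -8.9231)
F(x, P) = -1/3
F(-1*5*(-4), -5)*(-10 + G) = -(-10 - 116/13)/3 = -1/3*(-246/13) = 82/13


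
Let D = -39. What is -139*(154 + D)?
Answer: -15985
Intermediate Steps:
-139*(154 + D) = -139*(154 - 39) = -139*115 = -15985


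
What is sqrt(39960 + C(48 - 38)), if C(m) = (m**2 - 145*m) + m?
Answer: 2*sqrt(9655) ≈ 196.52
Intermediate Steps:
C(m) = m**2 - 144*m
sqrt(39960 + C(48 - 38)) = sqrt(39960 + (48 - 38)*(-144 + (48 - 38))) = sqrt(39960 + 10*(-144 + 10)) = sqrt(39960 + 10*(-134)) = sqrt(39960 - 1340) = sqrt(38620) = 2*sqrt(9655)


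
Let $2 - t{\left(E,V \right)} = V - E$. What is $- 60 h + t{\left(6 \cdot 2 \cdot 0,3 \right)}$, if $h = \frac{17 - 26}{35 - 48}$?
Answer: $- \frac{553}{13} \approx -42.538$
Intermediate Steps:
$t{\left(E,V \right)} = 2 + E - V$ ($t{\left(E,V \right)} = 2 - \left(V - E\right) = 2 + \left(E - V\right) = 2 + E - V$)
$h = \frac{9}{13}$ ($h = - \frac{9}{-13} = \left(-9\right) \left(- \frac{1}{13}\right) = \frac{9}{13} \approx 0.69231$)
$- 60 h + t{\left(6 \cdot 2 \cdot 0,3 \right)} = \left(-60\right) \frac{9}{13} + \left(2 + 6 \cdot 2 \cdot 0 - 3\right) = - \frac{540}{13} + \left(2 + 12 \cdot 0 - 3\right) = - \frac{540}{13} + \left(2 + 0 - 3\right) = - \frac{540}{13} - 1 = - \frac{553}{13}$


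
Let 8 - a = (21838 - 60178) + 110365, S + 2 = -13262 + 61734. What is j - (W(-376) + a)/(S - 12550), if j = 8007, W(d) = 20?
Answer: 287683437/35920 ≈ 8009.0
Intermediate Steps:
S = 48470 (S = -2 + (-13262 + 61734) = -2 + 48472 = 48470)
a = -72017 (a = 8 - ((21838 - 60178) + 110365) = 8 - (-38340 + 110365) = 8 - 1*72025 = 8 - 72025 = -72017)
j - (W(-376) + a)/(S - 12550) = 8007 - (20 - 72017)/(48470 - 12550) = 8007 - (-71997)/35920 = 8007 - 1*(-71997/35920) = 8007 + 71997/35920 = 287683437/35920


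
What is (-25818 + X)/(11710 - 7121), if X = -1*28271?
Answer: -54089/4589 ≈ -11.787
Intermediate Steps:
X = -28271
(-25818 + X)/(11710 - 7121) = (-25818 - 28271)/(11710 - 7121) = -54089/4589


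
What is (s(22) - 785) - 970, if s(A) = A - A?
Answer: -1755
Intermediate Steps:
s(A) = 0
(s(22) - 785) - 970 = (0 - 785) - 970 = -785 - 970 = -1755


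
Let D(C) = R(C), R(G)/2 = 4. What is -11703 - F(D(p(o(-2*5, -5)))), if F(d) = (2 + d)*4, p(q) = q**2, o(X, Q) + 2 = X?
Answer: -11743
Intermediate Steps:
R(G) = 8 (R(G) = 2*4 = 8)
o(X, Q) = -2 + X
D(C) = 8
F(d) = 8 + 4*d
-11703 - F(D(p(o(-2*5, -5)))) = -11703 - (8 + 4*8) = -11703 - (8 + 32) = -11703 - 1*40 = -11703 - 40 = -11743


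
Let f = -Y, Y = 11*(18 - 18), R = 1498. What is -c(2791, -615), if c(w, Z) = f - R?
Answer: 1498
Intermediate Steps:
Y = 0 (Y = 11*0 = 0)
f = 0 (f = -1*0 = 0)
c(w, Z) = -1498 (c(w, Z) = 0 - 1*1498 = 0 - 1498 = -1498)
-c(2791, -615) = -1*(-1498) = 1498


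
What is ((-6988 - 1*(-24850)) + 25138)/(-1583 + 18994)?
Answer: 43000/17411 ≈ 2.4697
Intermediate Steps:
((-6988 - 1*(-24850)) + 25138)/(-1583 + 18994) = ((-6988 + 24850) + 25138)/17411 = (17862 + 25138)*(1/17411) = 43000*(1/17411) = 43000/17411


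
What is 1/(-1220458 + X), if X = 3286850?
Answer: 1/2066392 ≈ 4.8393e-7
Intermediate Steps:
1/(-1220458 + X) = 1/(-1220458 + 3286850) = 1/2066392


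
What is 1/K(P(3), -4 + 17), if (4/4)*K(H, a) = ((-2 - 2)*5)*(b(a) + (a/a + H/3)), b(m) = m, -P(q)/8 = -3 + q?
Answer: -1/280 ≈ -0.0035714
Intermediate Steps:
P(q) = 24 - 8*q (P(q) = -8*(-3 + q) = 24 - 8*q)
K(H, a) = -20 - 20*a - 20*H/3 (K(H, a) = ((-2 - 2)*5)*(a + (a/a + H/3)) = (-4*5)*(a + (1 + H*(⅓))) = -20*(a + (1 + H/3)) = -20*(1 + a + H/3) = -20 - 20*a - 20*H/3)
1/K(P(3), -4 + 17) = 1/(-20 - 20*(-4 + 17) - 20*(24 - 8*3)/3) = 1/(-20 - 20*13 - 20*(24 - 24)/3) = 1/(-20 - 260 - 20/3*0) = 1/(-20 - 260 + 0) = 1/(-280) = -1/280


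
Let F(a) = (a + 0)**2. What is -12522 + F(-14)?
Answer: -12326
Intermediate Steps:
F(a) = a**2
-12522 + F(-14) = -12522 + (-14)**2 = -12522 + 196 = -12326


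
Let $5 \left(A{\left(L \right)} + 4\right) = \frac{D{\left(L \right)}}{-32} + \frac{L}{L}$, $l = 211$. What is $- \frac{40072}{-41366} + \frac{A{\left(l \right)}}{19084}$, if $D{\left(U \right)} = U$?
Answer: $\frac{4704752651}{4858023040} \approx 0.96845$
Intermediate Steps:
$A{\left(L \right)} = - \frac{19}{5} - \frac{L}{160}$ ($A{\left(L \right)} = -4 + \frac{\frac{L}{-32} + \frac{L}{L}}{5} = -4 + \frac{L \left(- \frac{1}{32}\right) + 1}{5} = -4 + \frac{- \frac{L}{32} + 1}{5} = -4 + \frac{1 - \frac{L}{32}}{5} = -4 - \left(- \frac{1}{5} + \frac{L}{160}\right) = - \frac{19}{5} - \frac{L}{160}$)
$- \frac{40072}{-41366} + \frac{A{\left(l \right)}}{19084} = - \frac{40072}{-41366} + \frac{- \frac{19}{5} - \frac{211}{160}}{19084} = \left(-40072\right) \left(- \frac{1}{41366}\right) + \left(- \frac{19}{5} - \frac{211}{160}\right) \frac{1}{19084} = \frac{20036}{20683} - \frac{63}{234880} = \frac{4704752651}{4858023040}$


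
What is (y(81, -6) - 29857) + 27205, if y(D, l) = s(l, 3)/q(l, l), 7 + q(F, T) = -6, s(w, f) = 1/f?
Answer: -103429/39 ≈ -2652.0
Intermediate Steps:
q(F, T) = -13 (q(F, T) = -7 - 6 = -13)
y(D, l) = -1/39 (y(D, l) = 1/(3*(-13)) = (⅓)*(-1/13) = -1/39)
(y(81, -6) - 29857) + 27205 = (-1/39 - 29857) + 27205 = -1164424/39 + 27205 = -103429/39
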